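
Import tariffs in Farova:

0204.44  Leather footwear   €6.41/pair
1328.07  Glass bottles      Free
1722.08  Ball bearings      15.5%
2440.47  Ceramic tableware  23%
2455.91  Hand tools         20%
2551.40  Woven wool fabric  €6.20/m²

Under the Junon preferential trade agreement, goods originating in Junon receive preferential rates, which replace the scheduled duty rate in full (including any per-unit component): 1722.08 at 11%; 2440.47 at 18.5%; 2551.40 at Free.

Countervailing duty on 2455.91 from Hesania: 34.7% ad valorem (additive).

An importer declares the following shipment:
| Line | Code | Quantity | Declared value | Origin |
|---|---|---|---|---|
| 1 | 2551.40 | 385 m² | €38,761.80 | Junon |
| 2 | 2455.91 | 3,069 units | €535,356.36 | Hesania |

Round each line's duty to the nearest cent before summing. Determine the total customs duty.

Line 1 (2551.40, Junon, 385 m², €38,761.80):
Base rate for 2551.40 is €6.20/m².
Origin Junon qualifies under the Farova–Junon agreement and 2551.40 is covered: preferential rate Free applies instead.
Duty = €38,761.80 × 0% = €0.00.
Line 2 (2455.91, Hesania, 3,069 units, €535,356.36):
Base rate for 2455.91 is 20%.
Additional duty on 2455.91 from Hesania: +34.7%. Applied ad valorem rate: 20% + 34.7% = 54.7%.
Duty = €535,356.36 × 54.7% = €292,839.93.
Total = €0.00 + €292,839.93 = €292,839.93.

€292,839.93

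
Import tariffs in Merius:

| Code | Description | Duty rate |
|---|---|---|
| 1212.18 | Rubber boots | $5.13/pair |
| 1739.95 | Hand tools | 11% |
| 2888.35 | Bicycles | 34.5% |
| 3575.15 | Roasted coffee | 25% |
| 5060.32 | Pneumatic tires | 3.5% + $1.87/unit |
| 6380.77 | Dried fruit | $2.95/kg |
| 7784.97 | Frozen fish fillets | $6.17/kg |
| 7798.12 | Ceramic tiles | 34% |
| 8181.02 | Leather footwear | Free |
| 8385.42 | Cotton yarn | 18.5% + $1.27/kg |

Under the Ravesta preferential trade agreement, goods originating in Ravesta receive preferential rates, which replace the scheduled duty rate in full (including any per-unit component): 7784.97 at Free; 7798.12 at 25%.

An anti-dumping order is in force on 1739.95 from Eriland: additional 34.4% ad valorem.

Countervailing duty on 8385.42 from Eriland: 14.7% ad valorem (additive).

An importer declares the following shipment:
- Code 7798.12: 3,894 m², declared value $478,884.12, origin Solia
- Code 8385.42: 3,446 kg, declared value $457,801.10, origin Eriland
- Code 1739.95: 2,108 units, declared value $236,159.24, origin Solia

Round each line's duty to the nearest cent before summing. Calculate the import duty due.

Line 1 (7798.12, Solia, 3,894 m², $478,884.12):
Base rate for 7798.12 is 34%.
7798.12 has an FTA preferential rate, but origin Solia is not Ravesta; base rate stands.
Duty = $478,884.12 × 34% = $162,820.60.
Line 2 (8385.42, Eriland, 3,446 kg, $457,801.10):
Base rate for 8385.42 is 18.5% + $1.27/kg.
Additional duty on 8385.42 from Eriland: +14.7%. Applied ad valorem rate: 18.5% + 14.7% = 33.2%.
Duty = $457,801.10 × 33.2% + 3,446 × $1.27 = $156,366.39.
Line 3 (1739.95, Solia, 2,108 units, $236,159.24):
Base rate for 1739.95 is 11%.
The additional-duty order on 1739.95 targets Eriland, not Solia; it does not apply.
Duty = $236,159.24 × 11% = $25,977.52.
Total = $162,820.60 + $156,366.39 + $25,977.52 = $345,164.51.

$345,164.51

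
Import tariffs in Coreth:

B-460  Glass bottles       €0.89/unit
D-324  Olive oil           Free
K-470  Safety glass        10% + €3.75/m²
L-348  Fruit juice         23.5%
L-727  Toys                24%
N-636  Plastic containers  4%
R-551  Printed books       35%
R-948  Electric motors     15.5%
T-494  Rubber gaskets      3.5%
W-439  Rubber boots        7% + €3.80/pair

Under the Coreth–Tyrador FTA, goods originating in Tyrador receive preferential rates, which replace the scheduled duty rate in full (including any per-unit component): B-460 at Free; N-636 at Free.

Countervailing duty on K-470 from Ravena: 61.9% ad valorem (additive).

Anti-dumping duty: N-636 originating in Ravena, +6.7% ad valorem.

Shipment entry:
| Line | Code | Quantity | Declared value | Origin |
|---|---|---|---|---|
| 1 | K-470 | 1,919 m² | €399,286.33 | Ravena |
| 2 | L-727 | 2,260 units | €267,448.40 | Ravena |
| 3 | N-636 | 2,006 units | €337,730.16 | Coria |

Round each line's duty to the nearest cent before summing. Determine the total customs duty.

€371,979.95

Line 1 (K-470, Ravena, 1,919 m², €399,286.33):
Base rate for K-470 is 10% + €3.75/m².
Additional duty on K-470 from Ravena: +61.9%. Applied ad valorem rate: 10% + 61.9% = 71.9%.
Duty = €399,286.33 × 71.9% + 1,919 × €3.75 = €294,283.12.
Line 2 (L-727, Ravena, 2,260 units, €267,448.40):
Base rate for L-727 is 24%.
Duty = €267,448.40 × 24% = €64,187.62.
Line 3 (N-636, Coria, 2,006 units, €337,730.16):
Base rate for N-636 is 4%.
N-636 has an FTA preferential rate, but origin Coria is not Tyrador; base rate stands.
The additional-duty order on N-636 targets Ravena, not Coria; it does not apply.
Duty = €337,730.16 × 4% = €13,509.21.
Total = €294,283.12 + €64,187.62 + €13,509.21 = €371,979.95.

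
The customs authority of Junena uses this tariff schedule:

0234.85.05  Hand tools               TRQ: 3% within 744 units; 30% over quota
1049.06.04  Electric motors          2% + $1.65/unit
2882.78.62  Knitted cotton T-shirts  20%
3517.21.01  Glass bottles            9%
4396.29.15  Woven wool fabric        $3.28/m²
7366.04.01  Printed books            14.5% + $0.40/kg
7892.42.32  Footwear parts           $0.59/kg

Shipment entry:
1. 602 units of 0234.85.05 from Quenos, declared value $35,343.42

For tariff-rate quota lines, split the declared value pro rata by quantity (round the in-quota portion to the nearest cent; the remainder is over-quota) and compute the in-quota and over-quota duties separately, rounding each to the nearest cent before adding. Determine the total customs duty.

Line 1 (0234.85.05, Quenos, 602 units, $35,343.42):
Code 0234.85.05 is under a tariff-rate quota (threshold 744 units). Quantity 602 units is within the quota, so the in-quota rate 3% applies to the full value.
Duty = $35,343.42 × 3% = $1,060.30.

$1,060.30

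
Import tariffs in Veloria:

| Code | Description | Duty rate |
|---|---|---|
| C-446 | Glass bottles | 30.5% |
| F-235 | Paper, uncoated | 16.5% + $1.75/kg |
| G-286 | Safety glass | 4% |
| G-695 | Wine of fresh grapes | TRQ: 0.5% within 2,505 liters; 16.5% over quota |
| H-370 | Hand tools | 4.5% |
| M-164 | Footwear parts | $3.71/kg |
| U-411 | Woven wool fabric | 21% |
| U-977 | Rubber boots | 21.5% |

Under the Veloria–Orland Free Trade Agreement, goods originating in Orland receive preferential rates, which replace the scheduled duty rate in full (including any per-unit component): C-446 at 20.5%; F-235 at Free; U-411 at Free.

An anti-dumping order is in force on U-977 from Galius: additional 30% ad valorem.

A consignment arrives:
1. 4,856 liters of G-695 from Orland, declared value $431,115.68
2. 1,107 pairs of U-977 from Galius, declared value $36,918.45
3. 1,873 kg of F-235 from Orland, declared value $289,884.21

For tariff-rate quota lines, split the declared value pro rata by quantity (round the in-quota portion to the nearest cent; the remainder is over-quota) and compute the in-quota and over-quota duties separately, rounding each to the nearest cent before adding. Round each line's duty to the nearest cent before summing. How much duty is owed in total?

Line 1 (G-695, Orland, 4,856 liters, $431,115.68):
Code G-695 is under a tariff-rate quota (threshold 2,505 liters). In-quota: 2,505 liters at 0.5%; over-quota: 2,351 liters at 16.5%.
Pro-rata value split: in-quota = $431,115.68 × 2,505/4,856 = $222,393.90; over-quota = $431,115.68 − $222,393.90 = $208,721.78.
In-quota duty = $222,393.90 × 0.5% = $1,111.97. Over-quota duty = $208,721.78 × 16.5% = $34,439.09.
Line duty = $1,111.97 + $34,439.09 = $35,551.06.
Line 2 (U-977, Galius, 1,107 pairs, $36,918.45):
Base rate for U-977 is 21.5%.
Additional duty on U-977 from Galius: +30%. Applied ad valorem rate: 21.5% + 30% = 51.5%.
Duty = $36,918.45 × 51.5% = $19,013.00.
Line 3 (F-235, Orland, 1,873 kg, $289,884.21):
Base rate for F-235 is 16.5% + $1.75/kg.
Origin Orland qualifies under the Veloria–Orland agreement and F-235 is covered: preferential rate Free applies instead.
Duty = $289,884.21 × 0% = $0.00.
Total = $35,551.06 + $19,013.00 + $0.00 = $54,564.06.

$54,564.06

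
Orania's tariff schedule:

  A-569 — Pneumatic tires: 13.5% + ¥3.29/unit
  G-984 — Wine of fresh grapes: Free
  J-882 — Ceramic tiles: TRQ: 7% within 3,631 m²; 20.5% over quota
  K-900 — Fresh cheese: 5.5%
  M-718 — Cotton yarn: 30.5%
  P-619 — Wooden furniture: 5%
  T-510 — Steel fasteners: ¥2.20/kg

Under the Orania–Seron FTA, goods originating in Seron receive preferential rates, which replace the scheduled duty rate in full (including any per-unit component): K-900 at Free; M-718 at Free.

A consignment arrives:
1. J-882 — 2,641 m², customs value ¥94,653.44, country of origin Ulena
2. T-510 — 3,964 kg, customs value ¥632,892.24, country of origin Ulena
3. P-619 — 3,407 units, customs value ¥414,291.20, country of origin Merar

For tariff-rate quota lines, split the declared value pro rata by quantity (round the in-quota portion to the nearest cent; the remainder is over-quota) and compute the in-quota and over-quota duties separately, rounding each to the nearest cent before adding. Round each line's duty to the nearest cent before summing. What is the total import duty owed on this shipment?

Line 1 (J-882, Ulena, 2,641 m², ¥94,653.44):
Code J-882 is under a tariff-rate quota (threshold 3,631 m²). Quantity 2,641 m² is within the quota, so the in-quota rate 7% applies to the full value.
Duty = ¥94,653.44 × 7% = ¥6,625.74.
Line 2 (T-510, Ulena, 3,964 kg, ¥632,892.24):
Base rate for T-510 is ¥2.20/kg.
Duty = 3,964 × ¥2.20 = ¥8,720.80.
Line 3 (P-619, Merar, 3,407 units, ¥414,291.20):
Base rate for P-619 is 5%.
Duty = ¥414,291.20 × 5% = ¥20,714.56.
Total = ¥6,625.74 + ¥8,720.80 + ¥20,714.56 = ¥36,061.10.

¥36,061.10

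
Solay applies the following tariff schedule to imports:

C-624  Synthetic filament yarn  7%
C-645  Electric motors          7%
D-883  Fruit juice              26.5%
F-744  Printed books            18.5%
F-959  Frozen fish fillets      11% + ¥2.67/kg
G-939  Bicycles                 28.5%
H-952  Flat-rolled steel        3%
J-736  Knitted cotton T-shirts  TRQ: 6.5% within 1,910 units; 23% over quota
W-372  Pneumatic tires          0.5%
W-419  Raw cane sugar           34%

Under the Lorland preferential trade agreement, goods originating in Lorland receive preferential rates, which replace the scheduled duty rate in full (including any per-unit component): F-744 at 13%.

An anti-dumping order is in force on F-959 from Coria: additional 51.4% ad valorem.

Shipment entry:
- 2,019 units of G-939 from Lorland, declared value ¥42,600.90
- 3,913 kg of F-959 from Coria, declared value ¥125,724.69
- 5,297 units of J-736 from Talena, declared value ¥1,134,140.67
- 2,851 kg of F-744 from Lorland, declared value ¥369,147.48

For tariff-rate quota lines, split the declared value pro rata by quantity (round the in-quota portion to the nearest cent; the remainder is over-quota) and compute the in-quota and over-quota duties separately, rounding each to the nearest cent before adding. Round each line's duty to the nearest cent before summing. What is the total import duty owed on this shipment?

Line 1 (G-939, Lorland, 2,019 units, ¥42,600.90):
Base rate for G-939 is 28.5%.
Origin Lorland is the FTA partner but G-939 is not on the preference list; base rate stands.
Duty = ¥42,600.90 × 28.5% = ¥12,141.26.
Line 2 (F-959, Coria, 3,913 kg, ¥125,724.69):
Base rate for F-959 is 11% + ¥2.67/kg.
Additional duty on F-959 from Coria: +51.4%. Applied ad valorem rate: 11% + 51.4% = 62.4%.
Duty = ¥125,724.69 × 62.4% + 3,913 × ¥2.67 = ¥88,899.92.
Line 3 (J-736, Talena, 5,297 units, ¥1,134,140.67):
Code J-736 is under a tariff-rate quota (threshold 1,910 units). In-quota: 1,910 units at 6.5%; over-quota: 3,387 units at 23%.
Pro-rata value split: in-quota = ¥1,134,140.67 × 1,910/5,297 = ¥408,950.10; over-quota = ¥1,134,140.67 − ¥408,950.10 = ¥725,190.57.
In-quota duty = ¥408,950.10 × 6.5% = ¥26,581.76. Over-quota duty = ¥725,190.57 × 23% = ¥166,793.83.
Line duty = ¥26,581.76 + ¥166,793.83 = ¥193,375.59.
Line 4 (F-744, Lorland, 2,851 kg, ¥369,147.48):
Base rate for F-744 is 18.5%.
Origin Lorland qualifies under the Solay–Lorland agreement and F-744 is covered: preferential rate 13% applies instead.
Duty = ¥369,147.48 × 13% = ¥47,989.17.
Total = ¥12,141.26 + ¥88,899.92 + ¥193,375.59 + ¥47,989.17 = ¥342,405.94.

¥342,405.94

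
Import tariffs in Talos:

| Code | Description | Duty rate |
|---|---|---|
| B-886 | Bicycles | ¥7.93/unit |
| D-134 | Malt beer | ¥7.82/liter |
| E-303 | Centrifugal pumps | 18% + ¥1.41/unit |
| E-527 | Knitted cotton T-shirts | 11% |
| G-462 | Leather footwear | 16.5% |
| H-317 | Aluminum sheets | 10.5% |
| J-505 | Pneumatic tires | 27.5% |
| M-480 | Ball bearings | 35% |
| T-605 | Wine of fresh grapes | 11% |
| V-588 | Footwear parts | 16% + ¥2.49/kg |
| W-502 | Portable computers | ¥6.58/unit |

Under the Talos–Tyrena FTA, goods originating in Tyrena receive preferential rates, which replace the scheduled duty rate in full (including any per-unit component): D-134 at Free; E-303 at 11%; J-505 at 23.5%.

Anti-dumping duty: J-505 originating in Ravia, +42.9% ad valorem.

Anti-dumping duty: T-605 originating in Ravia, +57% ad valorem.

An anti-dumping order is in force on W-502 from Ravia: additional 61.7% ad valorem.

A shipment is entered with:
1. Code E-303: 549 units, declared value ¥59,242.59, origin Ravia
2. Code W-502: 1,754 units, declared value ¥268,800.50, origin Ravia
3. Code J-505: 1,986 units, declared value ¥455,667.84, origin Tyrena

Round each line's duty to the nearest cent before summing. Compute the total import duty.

Line 1 (E-303, Ravia, 549 units, ¥59,242.59):
Base rate for E-303 is 18% + ¥1.41/unit.
E-303 has an FTA preferential rate, but origin Ravia is not Tyrena; base rate stands.
Duty = ¥59,242.59 × 18% + 549 × ¥1.41 = ¥11,437.76.
Line 2 (W-502, Ravia, 1,754 units, ¥268,800.50):
Base rate for W-502 is ¥6.58/unit.
Additional duty on W-502 from Ravia: +61.7% ad valorem. Applied ad valorem rate = 61.7%.
Duty = ¥268,800.50 × 61.7% + 1,754 × ¥6.58 = ¥177,391.23.
Line 3 (J-505, Tyrena, 1,986 units, ¥455,667.84):
Base rate for J-505 is 27.5%.
Origin Tyrena qualifies under the Talos–Tyrena agreement and J-505 is covered: preferential rate 23.5% applies instead.
The additional-duty order on J-505 targets Ravia, not Tyrena; it does not apply.
Duty = ¥455,667.84 × 23.5% = ¥107,081.94.
Total = ¥11,437.76 + ¥177,391.23 + ¥107,081.94 = ¥295,910.93.

¥295,910.93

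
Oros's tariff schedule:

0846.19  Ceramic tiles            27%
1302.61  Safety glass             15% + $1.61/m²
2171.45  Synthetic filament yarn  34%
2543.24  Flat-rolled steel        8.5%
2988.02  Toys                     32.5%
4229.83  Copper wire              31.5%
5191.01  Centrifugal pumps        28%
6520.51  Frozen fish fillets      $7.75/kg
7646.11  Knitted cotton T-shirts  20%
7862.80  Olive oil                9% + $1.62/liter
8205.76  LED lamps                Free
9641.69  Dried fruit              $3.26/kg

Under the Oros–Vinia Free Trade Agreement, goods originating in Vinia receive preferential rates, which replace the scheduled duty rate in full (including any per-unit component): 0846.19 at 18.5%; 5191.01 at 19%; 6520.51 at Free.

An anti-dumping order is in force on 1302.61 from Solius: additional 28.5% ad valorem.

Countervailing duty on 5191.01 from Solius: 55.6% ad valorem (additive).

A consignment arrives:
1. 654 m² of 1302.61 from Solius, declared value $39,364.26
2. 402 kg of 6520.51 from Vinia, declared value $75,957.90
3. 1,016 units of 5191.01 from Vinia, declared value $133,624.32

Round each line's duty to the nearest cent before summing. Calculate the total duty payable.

Line 1 (1302.61, Solius, 654 m², $39,364.26):
Base rate for 1302.61 is 15% + $1.61/m².
Additional duty on 1302.61 from Solius: +28.5%. Applied ad valorem rate: 15% + 28.5% = 43.5%.
Duty = $39,364.26 × 43.5% + 654 × $1.61 = $18,176.39.
Line 2 (6520.51, Vinia, 402 kg, $75,957.90):
Base rate for 6520.51 is $7.75/kg.
Origin Vinia qualifies under the Oros–Vinia agreement and 6520.51 is covered: preferential rate Free applies instead.
Duty = $75,957.90 × 0% = $0.00.
Line 3 (5191.01, Vinia, 1,016 units, $133,624.32):
Base rate for 5191.01 is 28%.
Origin Vinia qualifies under the Oros–Vinia agreement and 5191.01 is covered: preferential rate 19% applies instead.
The additional-duty order on 5191.01 targets Solius, not Vinia; it does not apply.
Duty = $133,624.32 × 19% = $25,388.62.
Total = $18,176.39 + $0.00 + $25,388.62 = $43,565.01.

$43,565.01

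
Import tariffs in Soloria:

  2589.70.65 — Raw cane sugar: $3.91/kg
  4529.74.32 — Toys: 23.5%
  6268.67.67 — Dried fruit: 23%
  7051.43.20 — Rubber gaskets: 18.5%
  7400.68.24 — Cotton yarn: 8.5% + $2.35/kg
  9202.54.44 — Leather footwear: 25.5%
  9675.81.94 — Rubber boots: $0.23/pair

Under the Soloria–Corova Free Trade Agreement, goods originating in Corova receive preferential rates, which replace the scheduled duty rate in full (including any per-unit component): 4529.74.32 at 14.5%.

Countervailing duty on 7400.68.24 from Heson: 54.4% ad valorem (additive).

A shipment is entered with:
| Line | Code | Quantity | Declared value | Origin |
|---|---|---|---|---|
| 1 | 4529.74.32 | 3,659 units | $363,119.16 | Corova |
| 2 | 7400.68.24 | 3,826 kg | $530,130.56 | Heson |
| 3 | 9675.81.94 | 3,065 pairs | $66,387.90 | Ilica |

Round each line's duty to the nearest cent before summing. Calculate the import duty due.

Line 1 (4529.74.32, Corova, 3,659 units, $363,119.16):
Base rate for 4529.74.32 is 23.5%.
Origin Corova qualifies under the Soloria–Corova agreement and 4529.74.32 is covered: preferential rate 14.5% applies instead.
Duty = $363,119.16 × 14.5% = $52,652.28.
Line 2 (7400.68.24, Heson, 3,826 kg, $530,130.56):
Base rate for 7400.68.24 is 8.5% + $2.35/kg.
Additional duty on 7400.68.24 from Heson: +54.4%. Applied ad valorem rate: 8.5% + 54.4% = 62.9%.
Duty = $530,130.56 × 62.9% + 3,826 × $2.35 = $342,443.22.
Line 3 (9675.81.94, Ilica, 3,065 pairs, $66,387.90):
Base rate for 9675.81.94 is $0.23/pair.
Duty = 3,065 × $0.23 = $704.95.
Total = $52,652.28 + $342,443.22 + $704.95 = $395,800.45.

$395,800.45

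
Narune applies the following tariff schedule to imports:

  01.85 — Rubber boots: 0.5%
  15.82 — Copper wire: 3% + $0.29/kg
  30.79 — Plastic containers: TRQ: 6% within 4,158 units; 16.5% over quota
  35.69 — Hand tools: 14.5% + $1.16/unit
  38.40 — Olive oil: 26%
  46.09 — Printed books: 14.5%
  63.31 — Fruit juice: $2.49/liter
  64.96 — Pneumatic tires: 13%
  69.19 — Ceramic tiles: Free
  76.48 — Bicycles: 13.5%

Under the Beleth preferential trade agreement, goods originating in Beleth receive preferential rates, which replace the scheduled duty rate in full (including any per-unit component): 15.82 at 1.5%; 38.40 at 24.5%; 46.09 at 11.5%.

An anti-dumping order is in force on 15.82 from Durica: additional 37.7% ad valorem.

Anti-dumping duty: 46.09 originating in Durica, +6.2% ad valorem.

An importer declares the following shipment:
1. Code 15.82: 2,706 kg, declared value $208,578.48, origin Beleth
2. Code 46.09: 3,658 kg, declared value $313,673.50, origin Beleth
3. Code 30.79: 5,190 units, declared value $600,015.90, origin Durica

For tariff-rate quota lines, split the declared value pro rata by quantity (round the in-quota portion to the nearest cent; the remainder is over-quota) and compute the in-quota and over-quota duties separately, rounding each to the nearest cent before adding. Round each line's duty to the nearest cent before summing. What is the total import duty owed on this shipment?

$87,729.58

Line 1 (15.82, Beleth, 2,706 kg, $208,578.48):
Base rate for 15.82 is 3% + $0.29/kg.
Origin Beleth qualifies under the Narune–Beleth agreement and 15.82 is covered: preferential rate 1.5% applies instead.
The additional-duty order on 15.82 targets Durica, not Beleth; it does not apply.
Duty = $208,578.48 × 1.5% = $3,128.68.
Line 2 (46.09, Beleth, 3,658 kg, $313,673.50):
Base rate for 46.09 is 14.5%.
Origin Beleth qualifies under the Narune–Beleth agreement and 46.09 is covered: preferential rate 11.5% applies instead.
The additional-duty order on 46.09 targets Durica, not Beleth; it does not apply.
Duty = $313,673.50 × 11.5% = $36,072.45.
Line 3 (30.79, Durica, 5,190 units, $600,015.90):
Code 30.79 is under a tariff-rate quota (threshold 4,158 units). In-quota: 4,158 units at 6%; over-quota: 1,032 units at 16.5%.
Pro-rata value split: in-quota = $600,015.90 × 4,158/5,190 = $480,706.38; over-quota = $600,015.90 − $480,706.38 = $119,309.52.
In-quota duty = $480,706.38 × 6% = $28,842.38. Over-quota duty = $119,309.52 × 16.5% = $19,686.07.
Line duty = $28,842.38 + $19,686.07 = $48,528.45.
Total = $3,128.68 + $36,072.45 + $48,528.45 = $87,729.58.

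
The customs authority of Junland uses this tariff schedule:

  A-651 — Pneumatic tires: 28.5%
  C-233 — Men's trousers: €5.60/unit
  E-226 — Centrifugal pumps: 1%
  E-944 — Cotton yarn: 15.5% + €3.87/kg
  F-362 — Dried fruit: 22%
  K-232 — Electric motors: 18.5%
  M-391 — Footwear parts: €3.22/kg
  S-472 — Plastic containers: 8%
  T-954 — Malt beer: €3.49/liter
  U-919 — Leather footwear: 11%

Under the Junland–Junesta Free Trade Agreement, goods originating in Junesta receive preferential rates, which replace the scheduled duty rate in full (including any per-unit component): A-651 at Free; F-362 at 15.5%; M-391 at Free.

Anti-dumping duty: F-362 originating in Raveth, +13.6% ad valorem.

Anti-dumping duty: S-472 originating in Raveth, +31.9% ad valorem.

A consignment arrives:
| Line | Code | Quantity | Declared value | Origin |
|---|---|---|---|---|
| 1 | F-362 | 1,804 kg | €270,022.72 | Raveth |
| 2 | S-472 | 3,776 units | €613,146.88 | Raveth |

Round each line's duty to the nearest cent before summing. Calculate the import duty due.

€340,773.70

Line 1 (F-362, Raveth, 1,804 kg, €270,022.72):
Base rate for F-362 is 22%.
F-362 has an FTA preferential rate, but origin Raveth is not Junesta; base rate stands.
Additional duty on F-362 from Raveth: +13.6%. Applied ad valorem rate: 22% + 13.6% = 35.6%.
Duty = €270,022.72 × 35.6% = €96,128.09.
Line 2 (S-472, Raveth, 3,776 units, €613,146.88):
Base rate for S-472 is 8%.
Additional duty on S-472 from Raveth: +31.9%. Applied ad valorem rate: 8% + 31.9% = 39.9%.
Duty = €613,146.88 × 39.9% = €244,645.61.
Total = €96,128.09 + €244,645.61 = €340,773.70.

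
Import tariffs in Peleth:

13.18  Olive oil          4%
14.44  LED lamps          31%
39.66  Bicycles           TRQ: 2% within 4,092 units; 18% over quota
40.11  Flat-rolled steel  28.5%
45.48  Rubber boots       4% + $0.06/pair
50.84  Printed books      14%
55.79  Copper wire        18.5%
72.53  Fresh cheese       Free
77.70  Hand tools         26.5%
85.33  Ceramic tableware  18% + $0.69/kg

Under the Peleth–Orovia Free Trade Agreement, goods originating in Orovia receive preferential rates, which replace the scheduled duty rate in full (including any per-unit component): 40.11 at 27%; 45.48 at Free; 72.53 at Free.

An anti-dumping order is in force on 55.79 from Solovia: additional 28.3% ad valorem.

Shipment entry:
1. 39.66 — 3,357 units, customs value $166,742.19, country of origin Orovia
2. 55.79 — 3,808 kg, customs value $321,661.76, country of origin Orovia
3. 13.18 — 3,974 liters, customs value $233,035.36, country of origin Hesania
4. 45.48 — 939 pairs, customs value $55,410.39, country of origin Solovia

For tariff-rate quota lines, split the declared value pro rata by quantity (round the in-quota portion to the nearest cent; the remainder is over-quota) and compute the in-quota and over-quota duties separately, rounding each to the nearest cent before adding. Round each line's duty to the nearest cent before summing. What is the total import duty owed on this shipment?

$74,436.44

Line 1 (39.66, Orovia, 3,357 units, $166,742.19):
Code 39.66 is under a tariff-rate quota (threshold 4,092 units). Quantity 3,357 units is within the quota, so the in-quota rate 2% applies to the full value.
Duty = $166,742.19 × 2% = $3,334.84.
Line 2 (55.79, Orovia, 3,808 kg, $321,661.76):
Base rate for 55.79 is 18.5%.
Origin Orovia is the FTA partner but 55.79 is not on the preference list; base rate stands.
The additional-duty order on 55.79 targets Solovia, not Orovia; it does not apply.
Duty = $321,661.76 × 18.5% = $59,507.43.
Line 3 (13.18, Hesania, 3,974 liters, $233,035.36):
Base rate for 13.18 is 4%.
Duty = $233,035.36 × 4% = $9,321.41.
Line 4 (45.48, Solovia, 939 pairs, $55,410.39):
Base rate for 45.48 is 4% + $0.06/pair.
45.48 has an FTA preferential rate, but origin Solovia is not Orovia; base rate stands.
Duty = $55,410.39 × 4% + 939 × $0.06 = $2,272.76.
Total = $3,334.84 + $59,507.43 + $9,321.41 + $2,272.76 = $74,436.44.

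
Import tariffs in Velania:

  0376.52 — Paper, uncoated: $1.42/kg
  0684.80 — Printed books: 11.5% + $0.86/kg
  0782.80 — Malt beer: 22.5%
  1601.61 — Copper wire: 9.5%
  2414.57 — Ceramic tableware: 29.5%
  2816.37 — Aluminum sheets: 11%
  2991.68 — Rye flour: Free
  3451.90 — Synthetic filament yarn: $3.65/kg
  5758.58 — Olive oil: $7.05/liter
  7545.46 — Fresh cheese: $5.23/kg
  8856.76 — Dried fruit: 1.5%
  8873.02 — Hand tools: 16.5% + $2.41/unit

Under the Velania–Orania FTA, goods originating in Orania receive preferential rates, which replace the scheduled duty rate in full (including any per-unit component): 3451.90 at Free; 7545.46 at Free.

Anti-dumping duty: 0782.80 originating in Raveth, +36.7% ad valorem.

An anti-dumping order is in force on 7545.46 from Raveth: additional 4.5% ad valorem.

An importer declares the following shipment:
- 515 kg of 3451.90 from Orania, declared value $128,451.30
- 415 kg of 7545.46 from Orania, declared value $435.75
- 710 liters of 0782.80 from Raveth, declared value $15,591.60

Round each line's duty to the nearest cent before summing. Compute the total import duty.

Line 1 (3451.90, Orania, 515 kg, $128,451.30):
Base rate for 3451.90 is $3.65/kg.
Origin Orania qualifies under the Velania–Orania agreement and 3451.90 is covered: preferential rate Free applies instead.
Duty = $128,451.30 × 0% = $0.00.
Line 2 (7545.46, Orania, 415 kg, $435.75):
Base rate for 7545.46 is $5.23/kg.
Origin Orania qualifies under the Velania–Orania agreement and 7545.46 is covered: preferential rate Free applies instead.
The additional-duty order on 7545.46 targets Raveth, not Orania; it does not apply.
Duty = $435.75 × 0% = $0.00.
Line 3 (0782.80, Raveth, 710 liters, $15,591.60):
Base rate for 0782.80 is 22.5%.
Additional duty on 0782.80 from Raveth: +36.7%. Applied ad valorem rate: 22.5% + 36.7% = 59.2%.
Duty = $15,591.60 × 59.2% = $9,230.23.
Total = $0.00 + $0.00 + $9,230.23 = $9,230.23.

$9,230.23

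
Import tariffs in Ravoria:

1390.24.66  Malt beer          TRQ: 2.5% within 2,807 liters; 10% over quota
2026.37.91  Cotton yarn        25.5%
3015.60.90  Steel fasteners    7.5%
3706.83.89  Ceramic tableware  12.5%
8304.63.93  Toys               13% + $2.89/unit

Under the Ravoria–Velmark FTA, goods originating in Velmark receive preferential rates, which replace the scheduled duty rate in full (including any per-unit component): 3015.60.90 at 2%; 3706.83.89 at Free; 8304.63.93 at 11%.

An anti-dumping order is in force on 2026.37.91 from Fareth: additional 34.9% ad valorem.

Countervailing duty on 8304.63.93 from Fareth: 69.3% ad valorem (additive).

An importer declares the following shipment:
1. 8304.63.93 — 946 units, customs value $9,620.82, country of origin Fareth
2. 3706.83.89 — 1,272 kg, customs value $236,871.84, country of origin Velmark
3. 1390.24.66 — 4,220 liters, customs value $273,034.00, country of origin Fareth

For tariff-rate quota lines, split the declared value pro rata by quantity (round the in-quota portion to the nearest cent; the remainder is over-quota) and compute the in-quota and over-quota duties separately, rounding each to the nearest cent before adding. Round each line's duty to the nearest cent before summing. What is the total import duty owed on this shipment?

$24,334.30

Line 1 (8304.63.93, Fareth, 946 units, $9,620.82):
Base rate for 8304.63.93 is 13% + $2.89/unit.
8304.63.93 has an FTA preferential rate, but origin Fareth is not Velmark; base rate stands.
Additional duty on 8304.63.93 from Fareth: +69.3%. Applied ad valorem rate: 13% + 69.3% = 82.3%.
Duty = $9,620.82 × 82.3% + 946 × $2.89 = $10,651.87.
Line 2 (3706.83.89, Velmark, 1,272 kg, $236,871.84):
Base rate for 3706.83.89 is 12.5%.
Origin Velmark qualifies under the Ravoria–Velmark agreement and 3706.83.89 is covered: preferential rate Free applies instead.
Duty = $236,871.84 × 0% = $0.00.
Line 3 (1390.24.66, Fareth, 4,220 liters, $273,034.00):
Code 1390.24.66 is under a tariff-rate quota (threshold 2,807 liters). In-quota: 2,807 liters at 2.5%; over-quota: 1,413 liters at 10%.
Pro-rata value split: in-quota = $273,034.00 × 2,807/4,220 = $181,612.90; over-quota = $273,034.00 − $181,612.90 = $91,421.10.
In-quota duty = $181,612.90 × 2.5% = $4,540.32. Over-quota duty = $91,421.10 × 10% = $9,142.11.
Line duty = $4,540.32 + $9,142.11 = $13,682.43.
Total = $10,651.87 + $0.00 + $13,682.43 = $24,334.30.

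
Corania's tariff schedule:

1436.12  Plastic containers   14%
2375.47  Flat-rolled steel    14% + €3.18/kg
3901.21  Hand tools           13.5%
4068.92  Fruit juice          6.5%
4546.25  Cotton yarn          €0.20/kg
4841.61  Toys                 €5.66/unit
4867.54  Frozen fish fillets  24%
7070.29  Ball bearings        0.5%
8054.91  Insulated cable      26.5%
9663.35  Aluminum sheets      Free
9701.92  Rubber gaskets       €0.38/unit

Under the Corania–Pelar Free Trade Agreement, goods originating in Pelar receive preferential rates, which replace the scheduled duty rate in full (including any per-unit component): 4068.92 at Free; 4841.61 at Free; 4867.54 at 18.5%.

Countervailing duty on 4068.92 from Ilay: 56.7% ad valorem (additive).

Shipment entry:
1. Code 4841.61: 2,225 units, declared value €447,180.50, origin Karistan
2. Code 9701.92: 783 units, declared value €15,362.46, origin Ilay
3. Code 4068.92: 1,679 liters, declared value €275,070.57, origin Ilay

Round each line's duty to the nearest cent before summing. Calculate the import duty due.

Line 1 (4841.61, Karistan, 2,225 units, €447,180.50):
Base rate for 4841.61 is €5.66/unit.
4841.61 has an FTA preferential rate, but origin Karistan is not Pelar; base rate stands.
Duty = 2,225 × €5.66 = €12,593.50.
Line 2 (9701.92, Ilay, 783 units, €15,362.46):
Base rate for 9701.92 is €0.38/unit.
Duty = 783 × €0.38 = €297.54.
Line 3 (4068.92, Ilay, 1,679 liters, €275,070.57):
Base rate for 4068.92 is 6.5%.
4068.92 has an FTA preferential rate, but origin Ilay is not Pelar; base rate stands.
Additional duty on 4068.92 from Ilay: +56.7%. Applied ad valorem rate: 6.5% + 56.7% = 63.2%.
Duty = €275,070.57 × 63.2% = €173,844.60.
Total = €12,593.50 + €297.54 + €173,844.60 = €186,735.64.

€186,735.64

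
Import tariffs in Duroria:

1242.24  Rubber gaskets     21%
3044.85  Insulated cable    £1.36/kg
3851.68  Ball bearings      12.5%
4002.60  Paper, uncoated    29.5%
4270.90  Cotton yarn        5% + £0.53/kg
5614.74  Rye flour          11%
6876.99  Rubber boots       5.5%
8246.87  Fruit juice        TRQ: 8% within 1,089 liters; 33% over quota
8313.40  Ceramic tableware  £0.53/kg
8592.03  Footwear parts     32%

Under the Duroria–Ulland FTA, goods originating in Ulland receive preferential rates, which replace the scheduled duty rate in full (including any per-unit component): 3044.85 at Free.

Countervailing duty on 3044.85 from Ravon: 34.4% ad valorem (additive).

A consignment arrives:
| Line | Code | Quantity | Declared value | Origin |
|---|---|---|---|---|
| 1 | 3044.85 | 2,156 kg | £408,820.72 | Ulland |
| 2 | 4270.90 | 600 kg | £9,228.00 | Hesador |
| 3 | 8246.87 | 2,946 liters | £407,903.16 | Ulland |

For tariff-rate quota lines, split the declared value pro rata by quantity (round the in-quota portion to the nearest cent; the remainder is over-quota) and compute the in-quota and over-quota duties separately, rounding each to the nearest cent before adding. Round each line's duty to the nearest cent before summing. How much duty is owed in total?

Line 1 (3044.85, Ulland, 2,156 kg, £408,820.72):
Base rate for 3044.85 is £1.36/kg.
Origin Ulland qualifies under the Duroria–Ulland agreement and 3044.85 is covered: preferential rate Free applies instead.
The additional-duty order on 3044.85 targets Ravon, not Ulland; it does not apply.
Duty = £408,820.72 × 0% = £0.00.
Line 2 (4270.90, Hesador, 600 kg, £9,228.00):
Base rate for 4270.90 is 5% + £0.53/kg.
Duty = £9,228.00 × 5% + 600 × £0.53 = £779.40.
Line 3 (8246.87, Ulland, 2,946 liters, £407,903.16):
Code 8246.87 is under a tariff-rate quota (threshold 1,089 liters). In-quota: 1,089 liters at 8%; over-quota: 1,857 liters at 33%.
Pro-rata value split: in-quota = £407,903.16 × 1,089/2,946 = £150,782.94; over-quota = £407,903.16 − £150,782.94 = £257,120.22.
In-quota duty = £150,782.94 × 8% = £12,062.64. Over-quota duty = £257,120.22 × 33% = £84,849.67.
Line duty = £12,062.64 + £84,849.67 = £96,912.31.
Total = £0.00 + £779.40 + £96,912.31 = £97,691.71.

£97,691.71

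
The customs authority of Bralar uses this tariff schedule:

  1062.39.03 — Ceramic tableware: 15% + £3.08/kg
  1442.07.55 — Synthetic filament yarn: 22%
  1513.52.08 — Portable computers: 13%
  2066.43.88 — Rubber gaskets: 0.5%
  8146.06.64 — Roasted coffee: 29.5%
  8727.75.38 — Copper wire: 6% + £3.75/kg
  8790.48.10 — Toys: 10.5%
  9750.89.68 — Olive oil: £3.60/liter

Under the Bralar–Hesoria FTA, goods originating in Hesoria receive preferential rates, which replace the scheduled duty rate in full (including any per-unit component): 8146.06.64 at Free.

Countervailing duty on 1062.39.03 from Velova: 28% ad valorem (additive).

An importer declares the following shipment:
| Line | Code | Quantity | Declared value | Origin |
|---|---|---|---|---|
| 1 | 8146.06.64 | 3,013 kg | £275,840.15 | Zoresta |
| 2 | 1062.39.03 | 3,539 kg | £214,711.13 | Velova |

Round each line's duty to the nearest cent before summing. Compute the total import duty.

£184,598.75

Line 1 (8146.06.64, Zoresta, 3,013 kg, £275,840.15):
Base rate for 8146.06.64 is 29.5%.
8146.06.64 has an FTA preferential rate, but origin Zoresta is not Hesoria; base rate stands.
Duty = £275,840.15 × 29.5% = £81,372.84.
Line 2 (1062.39.03, Velova, 3,539 kg, £214,711.13):
Base rate for 1062.39.03 is 15% + £3.08/kg.
Additional duty on 1062.39.03 from Velova: +28%. Applied ad valorem rate: 15% + 28% = 43%.
Duty = £214,711.13 × 43% + 3,539 × £3.08 = £103,225.91.
Total = £81,372.84 + £103,225.91 = £184,598.75.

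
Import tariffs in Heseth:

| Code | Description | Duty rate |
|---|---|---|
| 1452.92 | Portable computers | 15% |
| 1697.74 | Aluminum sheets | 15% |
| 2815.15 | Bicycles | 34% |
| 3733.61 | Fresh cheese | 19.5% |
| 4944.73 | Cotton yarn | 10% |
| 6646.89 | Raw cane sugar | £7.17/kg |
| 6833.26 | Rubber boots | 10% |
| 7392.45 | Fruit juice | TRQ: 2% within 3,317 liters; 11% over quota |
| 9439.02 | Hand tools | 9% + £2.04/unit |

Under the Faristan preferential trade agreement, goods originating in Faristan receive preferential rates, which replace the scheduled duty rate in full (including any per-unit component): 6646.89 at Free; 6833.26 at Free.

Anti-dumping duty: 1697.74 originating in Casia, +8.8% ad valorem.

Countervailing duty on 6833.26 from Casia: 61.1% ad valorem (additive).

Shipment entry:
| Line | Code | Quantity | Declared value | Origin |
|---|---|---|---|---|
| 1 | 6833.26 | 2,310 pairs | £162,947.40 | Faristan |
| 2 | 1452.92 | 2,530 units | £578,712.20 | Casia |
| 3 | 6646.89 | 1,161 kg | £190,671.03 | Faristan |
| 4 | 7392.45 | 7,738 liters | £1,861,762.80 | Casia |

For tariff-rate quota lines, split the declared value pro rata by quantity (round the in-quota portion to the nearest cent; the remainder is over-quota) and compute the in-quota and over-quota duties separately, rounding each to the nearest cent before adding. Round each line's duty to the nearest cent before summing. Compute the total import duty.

£219,774.42

Line 1 (6833.26, Faristan, 2,310 pairs, £162,947.40):
Base rate for 6833.26 is 10%.
Origin Faristan qualifies under the Heseth–Faristan agreement and 6833.26 is covered: preferential rate Free applies instead.
The additional-duty order on 6833.26 targets Casia, not Faristan; it does not apply.
Duty = £162,947.40 × 0% = £0.00.
Line 2 (1452.92, Casia, 2,530 units, £578,712.20):
Base rate for 1452.92 is 15%.
Duty = £578,712.20 × 15% = £86,806.83.
Line 3 (6646.89, Faristan, 1,161 kg, £190,671.03):
Base rate for 6646.89 is £7.17/kg.
Origin Faristan qualifies under the Heseth–Faristan agreement and 6646.89 is covered: preferential rate Free applies instead.
Duty = £190,671.03 × 0% = £0.00.
Line 4 (7392.45, Casia, 7,738 liters, £1,861,762.80):
Code 7392.45 is under a tariff-rate quota (threshold 3,317 liters). In-quota: 3,317 liters at 2%; over-quota: 4,421 liters at 11%.
Pro-rata value split: in-quota = £1,861,762.80 × 3,317/7,738 = £798,070.20; over-quota = £1,861,762.80 − £798,070.20 = £1,063,692.60.
In-quota duty = £798,070.20 × 2% = £15,961.40. Over-quota duty = £1,063,692.60 × 11% = £117,006.19.
Line duty = £15,961.40 + £117,006.19 = £132,967.59.
Total = £0.00 + £86,806.83 + £0.00 + £132,967.59 = £219,774.42.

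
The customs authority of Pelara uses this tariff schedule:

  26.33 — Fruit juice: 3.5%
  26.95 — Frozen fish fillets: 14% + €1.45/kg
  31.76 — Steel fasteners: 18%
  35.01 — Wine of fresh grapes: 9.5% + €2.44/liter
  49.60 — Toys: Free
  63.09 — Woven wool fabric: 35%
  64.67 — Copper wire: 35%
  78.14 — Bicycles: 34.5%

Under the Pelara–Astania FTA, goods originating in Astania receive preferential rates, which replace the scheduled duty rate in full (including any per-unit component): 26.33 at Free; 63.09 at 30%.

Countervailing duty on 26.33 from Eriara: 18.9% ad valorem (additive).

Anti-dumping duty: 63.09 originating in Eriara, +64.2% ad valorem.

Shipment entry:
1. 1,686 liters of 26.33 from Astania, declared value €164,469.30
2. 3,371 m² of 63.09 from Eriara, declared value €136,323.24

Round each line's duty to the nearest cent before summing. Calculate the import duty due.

Line 1 (26.33, Astania, 1,686 liters, €164,469.30):
Base rate for 26.33 is 3.5%.
Origin Astania qualifies under the Pelara–Astania agreement and 26.33 is covered: preferential rate Free applies instead.
The additional-duty order on 26.33 targets Eriara, not Astania; it does not apply.
Duty = €164,469.30 × 0% = €0.00.
Line 2 (63.09, Eriara, 3,371 m², €136,323.24):
Base rate for 63.09 is 35%.
63.09 has an FTA preferential rate, but origin Eriara is not Astania; base rate stands.
Additional duty on 63.09 from Eriara: +64.2%. Applied ad valorem rate: 35% + 64.2% = 99.2%.
Duty = €136,323.24 × 99.2% = €135,232.65.
Total = €0.00 + €135,232.65 = €135,232.65.

€135,232.65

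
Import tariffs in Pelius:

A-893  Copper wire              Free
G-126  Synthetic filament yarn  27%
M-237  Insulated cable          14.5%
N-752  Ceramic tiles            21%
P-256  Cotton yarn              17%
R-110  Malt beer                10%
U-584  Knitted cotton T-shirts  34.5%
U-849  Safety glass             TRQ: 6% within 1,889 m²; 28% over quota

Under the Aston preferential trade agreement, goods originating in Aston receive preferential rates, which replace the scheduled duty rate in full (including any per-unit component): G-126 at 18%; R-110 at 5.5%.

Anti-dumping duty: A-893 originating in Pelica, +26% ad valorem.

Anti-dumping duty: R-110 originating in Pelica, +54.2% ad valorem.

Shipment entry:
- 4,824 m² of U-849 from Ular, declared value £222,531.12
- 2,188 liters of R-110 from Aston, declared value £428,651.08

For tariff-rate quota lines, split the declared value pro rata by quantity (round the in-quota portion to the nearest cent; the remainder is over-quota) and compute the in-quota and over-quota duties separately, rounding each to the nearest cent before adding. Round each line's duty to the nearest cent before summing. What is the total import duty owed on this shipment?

£66,713.81

Line 1 (U-849, Ular, 4,824 m², £222,531.12):
Code U-849 is under a tariff-rate quota (threshold 1,889 m²). In-quota: 1,889 m² at 6%; over-quota: 2,935 m² at 28%.
Pro-rata value split: in-quota = £222,531.12 × 1,889/4,824 = £87,139.57; over-quota = £222,531.12 − £87,139.57 = £135,391.55.
In-quota duty = £87,139.57 × 6% = £5,228.37. Over-quota duty = £135,391.55 × 28% = £37,909.63.
Line duty = £5,228.37 + £37,909.63 = £43,138.00.
Line 2 (R-110, Aston, 2,188 liters, £428,651.08):
Base rate for R-110 is 10%.
Origin Aston qualifies under the Pelius–Aston agreement and R-110 is covered: preferential rate 5.5% applies instead.
The additional-duty order on R-110 targets Pelica, not Aston; it does not apply.
Duty = £428,651.08 × 5.5% = £23,575.81.
Total = £43,138.00 + £23,575.81 = £66,713.81.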